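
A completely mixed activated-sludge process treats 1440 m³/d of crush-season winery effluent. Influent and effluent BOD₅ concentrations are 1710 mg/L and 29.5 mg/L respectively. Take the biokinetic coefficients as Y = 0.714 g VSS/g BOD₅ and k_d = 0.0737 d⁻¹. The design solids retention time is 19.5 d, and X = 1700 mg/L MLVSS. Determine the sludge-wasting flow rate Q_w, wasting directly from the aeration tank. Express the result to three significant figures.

Steady-state biomass mass balance: V·X·(1 + k_d·θ_c) = Y·Q·(S₀ − S)·θ_c, so V = 0.714 × 1440 × (1710 − 29.5) × 19.5 / [1700 × (1 + 0.0737 × 19.5)] = 3.37×10^7 / 4143 = 8132 m³.
With mixed-liquor wasting, θ_c = V/Q_w, so Q_w = V/θ_c = 8132/19.5 = 417.0 m³/d.

Q_w ≈ 417 m³/d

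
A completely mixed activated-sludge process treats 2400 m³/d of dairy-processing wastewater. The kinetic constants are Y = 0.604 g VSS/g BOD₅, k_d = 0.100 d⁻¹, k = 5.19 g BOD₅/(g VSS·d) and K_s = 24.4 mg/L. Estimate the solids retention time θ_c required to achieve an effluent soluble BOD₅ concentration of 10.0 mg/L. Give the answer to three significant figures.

Specific growth rate at S = 10.0 mg/L: μ = YkS/(K_s+S) = 0.604·5.19·10.0/(24.4+10.0) = 0.9113 d⁻¹.
Then 1/θ_c = μ − k_d = 0.9113 − 0.100 = 0.8113 d⁻¹, giving θ_c = 1.233 d.

θ_c ≈ 1.23 d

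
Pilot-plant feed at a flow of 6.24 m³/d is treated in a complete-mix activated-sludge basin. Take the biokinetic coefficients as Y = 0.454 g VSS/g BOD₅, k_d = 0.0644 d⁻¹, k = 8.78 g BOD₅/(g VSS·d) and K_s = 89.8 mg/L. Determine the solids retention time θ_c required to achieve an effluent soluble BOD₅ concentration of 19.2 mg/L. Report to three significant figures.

From 1/θ_c = Y·k·S/(K_s + S) − k_d: Y·k·S/(K_s+S) = 0.454 × 8.78 × 19.2 / (89.8 + 19.2) = 0.7021 d⁻¹.
Then 1/θ_c = μ − k_d = 0.7021 − 0.0644 = 0.6377 d⁻¹, giving θ_c = 1.568 d.

θ_c ≈ 1.57 d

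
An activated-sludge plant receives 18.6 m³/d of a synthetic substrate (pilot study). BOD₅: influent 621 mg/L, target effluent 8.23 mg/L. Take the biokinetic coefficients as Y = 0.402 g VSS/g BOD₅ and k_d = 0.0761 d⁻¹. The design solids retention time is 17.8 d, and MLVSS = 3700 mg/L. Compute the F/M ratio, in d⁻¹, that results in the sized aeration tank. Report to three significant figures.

F/M ≈ 0.333 d⁻¹

Rearranging the biomass balance for a CMAS with decay, V = Y·Q·ΔS·θ_c / [X·(1+k_d θ_c)] = 0.402 × 18.6 × (621 − 8.23) × 17.8 / [3700 × (1 + 0.0761 × 17.8)] = 8.16×10^4 / 8712 = 9.361 m³.
Food-to-microorganism ratio F/M = Q S₀ / (V X) = 18.6 × 621 / (9.361 × 3700) = 0.3335 d⁻¹.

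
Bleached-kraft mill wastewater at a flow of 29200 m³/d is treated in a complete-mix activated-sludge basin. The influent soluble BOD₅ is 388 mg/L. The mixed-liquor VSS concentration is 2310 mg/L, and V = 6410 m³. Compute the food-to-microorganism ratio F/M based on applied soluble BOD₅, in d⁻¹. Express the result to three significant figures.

F/M = applied load / biomass = Q·S₀/(V·X) = 29200 × 388 / (6410 × 2310) = 0.7651 d⁻¹.

F/M ≈ 0.765 d⁻¹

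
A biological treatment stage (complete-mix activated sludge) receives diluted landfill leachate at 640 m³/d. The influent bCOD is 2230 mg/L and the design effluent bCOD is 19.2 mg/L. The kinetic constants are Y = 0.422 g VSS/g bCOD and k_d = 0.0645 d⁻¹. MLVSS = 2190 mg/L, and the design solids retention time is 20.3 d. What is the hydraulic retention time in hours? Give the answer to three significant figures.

τ ≈ 89.9 h

Rearranging the biomass balance for a CMAS with decay, V = Y·Q·ΔS·θ_c / [X·(1+k_d θ_c)] = 0.422 × 640 × (2230 − 19.2) × 20.3 / [2190 × (1 + 0.0645 × 20.3)] = 1.21×10^7 / 5057 = 2397 m³.
Hydraulic retention time τ = V/Q = 2397 / 640 = 3.745 d = 89.87 h.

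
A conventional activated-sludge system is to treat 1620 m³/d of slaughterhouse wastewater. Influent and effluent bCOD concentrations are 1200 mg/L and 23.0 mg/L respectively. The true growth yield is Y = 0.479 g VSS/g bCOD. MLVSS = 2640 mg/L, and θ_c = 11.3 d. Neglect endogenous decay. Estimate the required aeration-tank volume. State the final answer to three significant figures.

V ≈ 3910 m³

With k_d = 0 the design equation reduces to V = Y Q (S₀−S) θ_c / X = 0.479 × 1620 × (1200 − 23.0) × 11.3 / 2640 = 3909 m³.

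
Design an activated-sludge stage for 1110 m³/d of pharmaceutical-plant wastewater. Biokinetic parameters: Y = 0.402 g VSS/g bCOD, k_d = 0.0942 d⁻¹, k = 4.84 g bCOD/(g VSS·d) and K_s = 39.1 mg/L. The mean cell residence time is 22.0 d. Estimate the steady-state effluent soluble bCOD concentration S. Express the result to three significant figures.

S ≈ 3.02 mg/L

Effluent substrate depends only on kinetics and SRT: S = K_s(1 + k_d θ_c) / [θ_c(Yk − k_d) − 1] = 39.1 × (1 + 0.0942 × 22.0) / [22.0 × (0.402 × 4.84 − 0.0942) − 1] = 120.1 / 39.73 = 3.023 mg/L.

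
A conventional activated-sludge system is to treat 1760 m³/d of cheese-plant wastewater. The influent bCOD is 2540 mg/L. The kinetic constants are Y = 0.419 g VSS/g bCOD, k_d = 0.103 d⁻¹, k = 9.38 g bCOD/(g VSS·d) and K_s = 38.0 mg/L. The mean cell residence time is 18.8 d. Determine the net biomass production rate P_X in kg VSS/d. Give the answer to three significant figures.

P_X ≈ 637 kg VSS/d

Effluent substrate depends only on kinetics and SRT: S = K_s(1 + k_d θ_c) / [θ_c(Yk − k_d) − 1] = 38.0 × (1 + 0.103 × 18.8) / [18.8 × (0.419 × 9.38 − 0.103) − 1] = 111.6 / 70.95 = 1.573 mg/L.
The observed yield is Y_obs = Y/(1 + k_d·θ_c) = 0.419 / (1 + 0.103 × 18.8) = 0.419 / 2.936 = 0.1427 g VSS per g bCOD removed.
Mass of bCOD removed per day: Q(S₀ − S) = 1760 × 2538 g/m³ = 4468 kg/d.
So the net sludge growth is P_X = 0.1427 × 4468 = 637.5 kg VSS/d.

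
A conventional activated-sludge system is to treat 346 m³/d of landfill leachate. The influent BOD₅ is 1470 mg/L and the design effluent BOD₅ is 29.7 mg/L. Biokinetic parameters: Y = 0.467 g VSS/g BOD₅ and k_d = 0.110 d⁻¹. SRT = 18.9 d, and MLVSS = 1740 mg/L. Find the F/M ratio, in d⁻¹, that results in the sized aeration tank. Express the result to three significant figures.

Rearranging the biomass balance for a CMAS with decay, V = Y·Q·ΔS·θ_c / [X·(1+k_d θ_c)] = 0.467 × 346 × (1470 − 29.7) × 18.9 / [1740 × (1 + 0.110 × 18.9)] = 4.4×10^6 / 5357 = 821.0 m³.
F/M = applied load / biomass = Q·S₀/(V·X) = 346 × 1470 / (821.0 × 1740) = 0.3560 d⁻¹.

F/M ≈ 0.356 d⁻¹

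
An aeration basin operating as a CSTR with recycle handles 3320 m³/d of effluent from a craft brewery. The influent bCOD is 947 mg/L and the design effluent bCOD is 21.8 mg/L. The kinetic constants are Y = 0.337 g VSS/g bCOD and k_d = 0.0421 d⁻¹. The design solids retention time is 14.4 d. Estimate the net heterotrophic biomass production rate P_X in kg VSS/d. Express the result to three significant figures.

Observed yield with endogenous decay: Y_obs = Y / (1 + k_d·θ_c) = 0.337 / (1 + 0.0421 × 14.4) = 0.337 / 1.606 = 0.2098 g VSS/g bCOD.
ΔS = 947 − 21.8 = 925.2 mg/L, so the substrate removal rate is 3320 × 925.2/1000 = 3072 kg bCOD/d.
So the net sludge growth is P_X = 0.2098 × 3072 = 644.5 kg VSS/d.

P_X ≈ 644 kg VSS/d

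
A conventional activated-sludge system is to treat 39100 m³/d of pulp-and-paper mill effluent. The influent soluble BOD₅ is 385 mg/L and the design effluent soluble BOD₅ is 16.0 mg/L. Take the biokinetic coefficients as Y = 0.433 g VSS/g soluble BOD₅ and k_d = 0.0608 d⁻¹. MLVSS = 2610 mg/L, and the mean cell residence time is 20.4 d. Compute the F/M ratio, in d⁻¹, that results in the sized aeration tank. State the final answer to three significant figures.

F/M ≈ 0.265 d⁻¹

Steady-state biomass mass balance: V·X·(1 + k_d·θ_c) = Y·Q·(S₀ − S)·θ_c, so V = 0.433 × 39100 × (385 − 16.0) × 20.4 / [2610 × (1 + 0.0608 × 20.4)] = 1.27×10^8 / 5847 = 21796 m³.
F/M = applied load / biomass = Q·S₀/(V·X) = 39100 × 385 / (21796 × 2610) = 0.2646 d⁻¹.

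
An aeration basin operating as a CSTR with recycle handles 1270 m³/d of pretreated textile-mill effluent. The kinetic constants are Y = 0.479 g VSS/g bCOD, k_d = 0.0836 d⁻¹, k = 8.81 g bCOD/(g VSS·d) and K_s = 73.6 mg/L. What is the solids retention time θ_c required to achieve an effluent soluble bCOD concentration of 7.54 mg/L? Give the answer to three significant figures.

From 1/θ_c = Y·k·S/(K_s + S) − k_d: Y·k·S/(K_s+S) = 0.479 × 8.81 × 7.54 / (73.6 + 7.54) = 0.3921 d⁻¹.
θ_c = 1/(μ − k_d) = 1/(0.3921 − 0.0836) = 1/0.3085 = 3.241 d.

θ_c ≈ 3.24 d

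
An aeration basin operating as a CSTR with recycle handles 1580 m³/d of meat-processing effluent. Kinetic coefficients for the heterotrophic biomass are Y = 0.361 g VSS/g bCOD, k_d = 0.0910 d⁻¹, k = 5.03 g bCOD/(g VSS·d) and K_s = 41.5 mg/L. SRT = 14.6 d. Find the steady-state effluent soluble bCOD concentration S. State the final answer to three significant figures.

S ≈ 4.00 mg/L

From the Monod/SRT balance for a CMAS, S = K_s·(1+k_d θ_c)/[θ_c·(Y k − k_d) − 1] = 41.5 × (1 + 0.0910 × 14.6) / [14.6 × (0.361 × 5.03 − 0.0910) − 1] = 96.64 / 24.18 = 3.996 mg/L.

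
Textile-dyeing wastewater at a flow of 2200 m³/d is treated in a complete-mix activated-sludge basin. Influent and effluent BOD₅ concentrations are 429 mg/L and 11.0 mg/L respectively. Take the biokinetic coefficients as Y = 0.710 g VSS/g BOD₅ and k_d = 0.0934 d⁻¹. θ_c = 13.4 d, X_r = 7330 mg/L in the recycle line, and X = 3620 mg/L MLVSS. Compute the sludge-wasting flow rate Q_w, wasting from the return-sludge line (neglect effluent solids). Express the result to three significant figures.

Rearranging the biomass balance for a CMAS with decay, V = Y·Q·ΔS·θ_c / [X·(1+k_d θ_c)] = 0.710 × 2200 × (429 − 11.0) × 13.4 / [3620 × (1 + 0.0934 × 13.4)] = 8.75×10^6 / 8151 = 1073 m³.
Wasting from the return line (neglecting effluent solids): Q_w = V·X / (θ_c·X_r) = 1073 × 3620 / (13.4 × 7330) = 39.56 m³/d.

Q_w ≈ 39.6 m³/d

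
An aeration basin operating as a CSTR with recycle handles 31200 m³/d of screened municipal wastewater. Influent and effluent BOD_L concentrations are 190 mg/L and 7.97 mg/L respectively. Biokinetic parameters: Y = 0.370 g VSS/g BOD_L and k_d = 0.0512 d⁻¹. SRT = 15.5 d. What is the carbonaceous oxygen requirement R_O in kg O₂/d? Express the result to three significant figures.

R_O ≈ 4020 kg O₂/d

Observed yield with endogenous decay: Y_obs = Y / (1 + k_d·θ_c) = 0.370 / (1 + 0.0512 × 15.5) = 0.370 / 1.794 = 0.2063 g VSS/g BOD_L.
Substrate removed = Q·(S₀ − S) = 31200 m³/d × (190 − 7.97) g/m³ = 5.68×10^6 g/d = 5679 kg/d.
Biomass synthesised: P_X = Y_obs × 5679 = 1172 kg VSS/d.
R_O = Q·(S₀ − S) − 1.42·P_X = 5679 − 1.42 × 1172 = 4016 kg O₂/d.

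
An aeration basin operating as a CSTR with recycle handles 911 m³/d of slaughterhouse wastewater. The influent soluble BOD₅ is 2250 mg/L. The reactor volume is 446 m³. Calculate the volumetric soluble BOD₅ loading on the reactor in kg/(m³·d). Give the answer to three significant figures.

L_v ≈ 4.60 kg soluble BOD₅/(m³·d)

Volumetric loading L_v = Q·S₀ / V = 911 × 2250 g/m³ / 446.0 m³ = 4596 g/(m³·d) = 4.596 kg soluble BOD₅/(m³·d).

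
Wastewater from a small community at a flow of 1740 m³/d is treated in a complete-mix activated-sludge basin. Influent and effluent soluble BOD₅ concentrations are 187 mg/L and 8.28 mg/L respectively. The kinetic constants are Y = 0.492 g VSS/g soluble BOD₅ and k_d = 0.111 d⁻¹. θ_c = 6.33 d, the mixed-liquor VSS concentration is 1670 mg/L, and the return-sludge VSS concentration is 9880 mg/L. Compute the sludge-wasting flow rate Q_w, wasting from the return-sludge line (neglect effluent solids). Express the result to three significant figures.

Q_w ≈ 9.10 m³/d

Steady-state biomass mass balance: V·X·(1 + k_d·θ_c) = Y·Q·(S₀ − S)·θ_c, so V = 0.492 × 1740 × (187 − 8.28) × 6.33 / [1670 × (1 + 0.111 × 6.33)] = 9.68×10^5 / 2843 = 340.6 m³.
Q_w = (V·X)/(θ_c X_r) = 340.6 × 1670 / (6.33 × 9880) = 9.095 m³/d.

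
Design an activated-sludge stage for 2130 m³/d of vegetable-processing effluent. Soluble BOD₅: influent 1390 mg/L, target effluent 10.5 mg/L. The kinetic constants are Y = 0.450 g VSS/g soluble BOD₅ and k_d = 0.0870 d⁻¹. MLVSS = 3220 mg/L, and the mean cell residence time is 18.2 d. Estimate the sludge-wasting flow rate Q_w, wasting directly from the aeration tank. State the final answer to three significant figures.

Steady-state biomass mass balance: V·X·(1 + k_d·θ_c) = Y·Q·(S₀ − S)·θ_c, so V = 0.450 × 2130 × (1390 − 10.5) × 18.2 / [3220 × (1 + 0.0870 × 18.2)] = 2.41×10^7 / 8319 = 2893 m³.
For wasting at MLVSS concentration, Q_w = V/θ_c = 2893/18.2 = 159.0 m³/d.

Q_w ≈ 159 m³/d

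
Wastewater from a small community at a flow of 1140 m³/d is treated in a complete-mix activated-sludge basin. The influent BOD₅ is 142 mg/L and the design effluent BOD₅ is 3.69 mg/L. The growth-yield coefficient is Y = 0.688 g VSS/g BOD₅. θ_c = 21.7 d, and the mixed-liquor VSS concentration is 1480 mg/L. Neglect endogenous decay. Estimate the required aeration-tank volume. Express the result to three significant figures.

V·X = Y·Q·ΔS·θ_c gives V = 0.688 × 1140 × (142 − 3.69) × 21.7 / 1480 = 1591 m³.

V ≈ 1590 m³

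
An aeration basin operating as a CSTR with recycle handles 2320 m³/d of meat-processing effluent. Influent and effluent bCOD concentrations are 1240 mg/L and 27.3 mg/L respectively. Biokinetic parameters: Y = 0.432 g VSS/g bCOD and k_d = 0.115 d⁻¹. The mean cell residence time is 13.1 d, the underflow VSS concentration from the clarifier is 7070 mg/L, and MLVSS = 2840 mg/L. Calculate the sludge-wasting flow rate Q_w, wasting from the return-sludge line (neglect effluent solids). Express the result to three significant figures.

Q_w ≈ 68.6 m³/d

From the SRT design equation V = Y Q (S₀−S) θ_c / [X (1 + k_d θ_c)] = 0.432 × 2320 × (1240 − 27.3) × 13.1 / [2840 × (1 + 0.115 × 13.1)] = 1.59×10^7 / 7118 = 2237 m³.
θ_c = V·X/(Q_w·X_r) when wasting from the recycle, so Q_w = V·X/(θ_c·X_r) = 2237 × 2840 / (13.1 × 7070) = 68.59 m³/d.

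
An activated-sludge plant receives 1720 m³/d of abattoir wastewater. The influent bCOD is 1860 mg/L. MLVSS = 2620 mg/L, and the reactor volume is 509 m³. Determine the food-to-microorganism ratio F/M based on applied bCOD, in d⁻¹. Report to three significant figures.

F/M = Q·S₀ / (V·X) = 1720 × 1860 / (509.0 × 2620) = 2.399 g bCOD·(g VSS·d)⁻¹.

F/M ≈ 2.40 d⁻¹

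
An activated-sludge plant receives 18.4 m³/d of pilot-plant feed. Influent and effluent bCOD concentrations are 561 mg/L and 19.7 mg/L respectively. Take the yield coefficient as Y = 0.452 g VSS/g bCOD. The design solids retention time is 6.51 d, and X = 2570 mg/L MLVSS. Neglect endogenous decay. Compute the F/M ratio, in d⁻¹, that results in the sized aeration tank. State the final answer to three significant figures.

F/M ≈ 0.352 d⁻¹

Biomass mass balance (decay neglected): V·X = Y·Q·(S₀ − S)·θ_c, so V = 0.452 × 18.4 × (561 − 19.7) × 6.51 / 2570 = 11.40 m³.
F/M = applied load / biomass = Q·S₀/(V·X) = 18.4 × 561 / (11.40 × 2570) = 0.3522 d⁻¹.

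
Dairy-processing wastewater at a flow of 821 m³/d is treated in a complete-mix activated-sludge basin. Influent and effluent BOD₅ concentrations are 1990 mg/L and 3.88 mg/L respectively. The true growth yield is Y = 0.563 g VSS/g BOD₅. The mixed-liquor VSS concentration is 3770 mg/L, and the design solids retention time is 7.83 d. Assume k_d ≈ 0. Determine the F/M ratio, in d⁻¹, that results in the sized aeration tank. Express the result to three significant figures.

F/M ≈ 0.227 d⁻¹

Biomass mass balance (decay neglected): V·X = Y·Q·(S₀ − S)·θ_c, so V = 0.563 × 821 × (1990 − 3.88) × 7.83 / 3770 = 1907 m³.
Food-to-microorganism ratio F/M = Q S₀ / (V X) = 821 × 1990 / (1907 × 3770) = 0.2273 d⁻¹.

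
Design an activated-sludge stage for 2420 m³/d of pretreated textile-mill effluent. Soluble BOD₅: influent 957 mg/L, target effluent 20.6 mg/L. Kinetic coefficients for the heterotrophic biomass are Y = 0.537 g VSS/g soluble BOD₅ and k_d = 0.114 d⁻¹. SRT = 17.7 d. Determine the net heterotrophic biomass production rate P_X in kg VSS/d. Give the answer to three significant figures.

P_X ≈ 403 kg VSS/d

Observed yield with endogenous decay: Y_obs = Y / (1 + k_d·θ_c) = 0.537 / (1 + 0.114 × 17.7) = 0.537 / 3.018 = 0.1779 g VSS/g soluble BOD₅.
Substrate removed = Q·(S₀ − S) = 2420 m³/d × (957 − 20.6) g/m³ = 2.27×10^6 g/d = 2266 kg/d.
Biomass produced: P_X = Y_obs·Q·ΔS = 0.1779 × 2266 ≈ 403.2 kg VSS/d.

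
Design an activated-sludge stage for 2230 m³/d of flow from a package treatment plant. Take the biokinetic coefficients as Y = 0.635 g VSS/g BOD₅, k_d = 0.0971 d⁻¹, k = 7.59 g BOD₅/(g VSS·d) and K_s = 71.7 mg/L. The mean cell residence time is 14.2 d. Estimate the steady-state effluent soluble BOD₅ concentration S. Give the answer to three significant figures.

From the Monod/SRT balance for a CMAS, S = K_s·(1+k_d θ_c)/[θ_c·(Y k − k_d) − 1] = 71.7 × (1 + 0.0971 × 14.2) / [14.2 × (0.635 × 7.59 − 0.0971) − 1] = 170.6 / 66.06 = 2.582 mg/L.

S ≈ 2.58 mg/L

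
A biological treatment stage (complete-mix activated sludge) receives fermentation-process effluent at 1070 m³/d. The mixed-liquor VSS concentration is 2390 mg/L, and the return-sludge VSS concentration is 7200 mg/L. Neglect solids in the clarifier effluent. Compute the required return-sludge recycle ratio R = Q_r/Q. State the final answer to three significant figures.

R ≈ 0.497

Mass balance around the secondary clarifier (neglecting effluent solids): R = X / (X_r − X) = 2390 / (7200 − 2390) = 0.4969.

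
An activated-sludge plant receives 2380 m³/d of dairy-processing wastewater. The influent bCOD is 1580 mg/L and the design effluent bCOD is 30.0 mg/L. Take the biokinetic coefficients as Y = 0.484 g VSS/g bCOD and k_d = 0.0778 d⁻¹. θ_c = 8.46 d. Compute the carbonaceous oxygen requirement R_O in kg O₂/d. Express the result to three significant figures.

Y_obs = Y / (1 + k_d θ_c) = 0.484 / (1 + 0.0778 × 8.46) = 0.484 / 1.658 = 0.2919.
Substrate removed = Q·(S₀ − S) = 2380 m³/d × (1580 − 30.0) g/m³ = 3.69×10^6 g/d = 3689 kg/d.
Biomass synthesised: P_X = Y_obs × 3689 = 1077 kg VSS/d.
Carbonaceous O₂ demand = substrate oxidised − cell-mass equivalent = 3689 − 1.42 × 1077 = 2160 kg O₂/d.

R_O ≈ 2160 kg O₂/d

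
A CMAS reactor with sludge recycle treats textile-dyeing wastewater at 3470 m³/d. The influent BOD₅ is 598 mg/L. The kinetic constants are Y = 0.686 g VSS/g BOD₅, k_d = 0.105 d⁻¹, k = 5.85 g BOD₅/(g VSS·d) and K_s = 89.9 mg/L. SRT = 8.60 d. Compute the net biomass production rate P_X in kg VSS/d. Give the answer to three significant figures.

Effluent substrate depends only on kinetics and SRT: S = K_s(1 + k_d θ_c) / [θ_c(Yk − k_d) − 1] = 89.9 × (1 + 0.105 × 8.60) / [8.60 × (0.686 × 5.85 − 0.105) − 1] = 171.1 / 32.61 = 5.246 mg/L.
Y_obs = Y / (1 + k_d θ_c) = 0.686 / (1 + 0.105 × 8.60) = 0.686 / 1.903 = 0.3605.
Q·(S₀ − S) = 3470 × (598 − 5.25) × 10⁻³ = 2057 kg/d removed.
So the net sludge growth is P_X = 0.3605 × 2057 = 741.5 kg VSS/d.

P_X ≈ 741 kg VSS/d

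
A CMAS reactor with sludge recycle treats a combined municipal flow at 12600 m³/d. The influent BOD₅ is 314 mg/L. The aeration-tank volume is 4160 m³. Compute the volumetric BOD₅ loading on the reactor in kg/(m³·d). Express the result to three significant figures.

L_v ≈ 0.951 kg BOD₅/(m³·d)

Volumetric loading L_v = Q·S₀ / V = 12600 × 314 g/m³ / 4160 m³ = 951.1 g/(m³·d) = 0.9511 kg BOD₅/(m³·d).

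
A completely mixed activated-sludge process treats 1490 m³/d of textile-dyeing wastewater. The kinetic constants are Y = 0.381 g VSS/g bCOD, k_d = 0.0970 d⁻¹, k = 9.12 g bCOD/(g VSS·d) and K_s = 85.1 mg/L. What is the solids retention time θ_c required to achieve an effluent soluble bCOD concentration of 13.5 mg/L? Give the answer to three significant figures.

θ_c ≈ 2.64 d

At the target effluent, Y k S/(K_s+S) = 0.381×9.12×13.5/98.60 = 0.4757 d⁻¹.
θ_c = 1/(μ − k_d) = 1/(0.4757 − 0.0970) = 1/0.3787 = 2.640 d.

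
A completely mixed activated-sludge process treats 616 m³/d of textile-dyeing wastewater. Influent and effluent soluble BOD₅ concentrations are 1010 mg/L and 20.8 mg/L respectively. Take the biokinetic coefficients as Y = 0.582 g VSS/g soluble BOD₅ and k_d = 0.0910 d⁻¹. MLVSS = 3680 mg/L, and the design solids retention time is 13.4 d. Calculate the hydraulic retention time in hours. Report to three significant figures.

From the SRT design equation V = Y Q (S₀−S) θ_c / [X (1 + k_d θ_c)] = 0.582 × 616 × (1010 − 20.8) × 13.4 / [3680 × (1 + 0.0910 × 13.4)] = 4.75×10^6 / 8167 = 581.8 m³.
Hydraulic retention time τ = V/Q = 581.8 / 616 = 0.9446 d = 22.67 h.

τ ≈ 22.7 h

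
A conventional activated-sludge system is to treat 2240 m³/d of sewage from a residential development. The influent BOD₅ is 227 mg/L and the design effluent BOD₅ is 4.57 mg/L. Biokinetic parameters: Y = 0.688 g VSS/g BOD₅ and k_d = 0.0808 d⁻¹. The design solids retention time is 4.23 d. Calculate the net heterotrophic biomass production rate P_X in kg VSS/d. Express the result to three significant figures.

Y_obs = Y / (1 + k_d θ_c) = 0.688 / (1 + 0.0808 × 4.23) = 0.688 / 1.342 = 0.5128.
ΔS = 227 − 4.57 = 222.4 mg/L, so the substrate removal rate is 2240 × 222.4/1000 = 498.2 kg BOD₅/d.
So the net sludge growth is P_X = 0.5128 × 498.2 = 255.5 kg VSS/d.

P_X ≈ 255 kg VSS/d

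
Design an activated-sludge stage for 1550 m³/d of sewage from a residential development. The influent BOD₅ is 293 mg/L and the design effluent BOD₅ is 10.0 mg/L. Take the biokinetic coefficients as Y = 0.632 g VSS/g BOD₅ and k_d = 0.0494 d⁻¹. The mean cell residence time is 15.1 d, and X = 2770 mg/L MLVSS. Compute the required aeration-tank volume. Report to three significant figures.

Steady-state biomass mass balance: V·X·(1 + k_d·θ_c) = Y·Q·(S₀ − S)·θ_c, so V = 0.632 × 1550 × (293 − 10.0) × 15.1 / [2770 × (1 + 0.0494 × 15.1)] = 4.19×10^6 / 4836 = 865.6 m³.

V ≈ 866 m³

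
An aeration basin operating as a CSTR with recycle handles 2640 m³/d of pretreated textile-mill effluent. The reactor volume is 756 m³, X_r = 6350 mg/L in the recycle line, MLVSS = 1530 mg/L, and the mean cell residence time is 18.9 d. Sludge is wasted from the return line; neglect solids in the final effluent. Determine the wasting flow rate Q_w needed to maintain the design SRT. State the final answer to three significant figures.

Q_w = (V·X)/(θ_c X_r) = 756.0 × 1530 / (18.9 × 6350) = 9.638 m³/d.

Q_w ≈ 9.64 m³/d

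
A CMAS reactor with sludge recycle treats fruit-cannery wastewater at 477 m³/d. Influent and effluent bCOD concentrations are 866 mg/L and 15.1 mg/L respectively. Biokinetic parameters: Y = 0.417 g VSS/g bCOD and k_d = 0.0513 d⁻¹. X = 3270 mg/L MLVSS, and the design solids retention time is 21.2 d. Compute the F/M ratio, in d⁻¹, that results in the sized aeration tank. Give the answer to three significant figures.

Steady-state biomass mass balance: V·X·(1 + k_d·θ_c) = Y·Q·(S₀ − S)·θ_c, so V = 0.417 × 477 × (866 − 15.1) × 21.2 / [3270 × (1 + 0.0513 × 21.2)] = 3.59×10^6 / 6826 = 525.6 m³.
F/M = applied load / biomass = Q·S₀/(V·X) = 477 × 866 / (525.6 × 3270) = 0.2403 d⁻¹.

F/M ≈ 0.240 d⁻¹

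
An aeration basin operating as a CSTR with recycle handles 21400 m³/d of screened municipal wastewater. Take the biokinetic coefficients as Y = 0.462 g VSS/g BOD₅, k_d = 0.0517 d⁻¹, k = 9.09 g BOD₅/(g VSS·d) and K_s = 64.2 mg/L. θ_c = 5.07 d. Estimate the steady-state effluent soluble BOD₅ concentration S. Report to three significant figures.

For a completely mixed reactor with recycle the Lawrence–McCarty relation gives S = K_s·(1 + k_d·θ_c) / [θ_c·(Y·k − k_d) − 1] = 64.2 × (1 + 0.0517 × 5.07) / [5.07 × (0.462 × 9.09 − 0.0517) − 1] = 81.03 / 20.03 = 4.045 mg/L.

S ≈ 4.05 mg/L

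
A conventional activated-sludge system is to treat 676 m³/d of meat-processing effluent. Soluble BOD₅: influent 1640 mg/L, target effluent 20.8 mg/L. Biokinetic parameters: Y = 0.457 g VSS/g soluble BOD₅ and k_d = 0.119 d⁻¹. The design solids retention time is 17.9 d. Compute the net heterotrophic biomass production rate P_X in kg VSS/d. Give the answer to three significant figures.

Observed yield with endogenous decay: Y_obs = Y / (1 + k_d·θ_c) = 0.457 / (1 + 0.119 × 17.9) = 0.457 / 3.130 = 0.1460 g VSS/g soluble BOD₅.
Q·(S₀ − S) = 676 × (1640 − 20.8) × 10⁻³ = 1095 kg/d removed.
Net biomass production P_X = Y_obs × Q·(S₀ − S) = 0.1460 × 1095 = 159.8 kg VSS/d.

P_X ≈ 160 kg VSS/d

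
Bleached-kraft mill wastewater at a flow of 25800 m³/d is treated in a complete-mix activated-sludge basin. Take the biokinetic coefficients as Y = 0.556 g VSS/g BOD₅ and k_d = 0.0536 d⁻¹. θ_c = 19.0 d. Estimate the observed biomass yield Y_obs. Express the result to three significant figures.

Y_obs ≈ 0.275 g VSS/g BOD₅

Correct the yield for decay: Y_obs = Y/(1 + k_d θ_c) = 0.556 / (1 + 0.0536 × 19.0) = 0.556 / 2.018 = 0.2755.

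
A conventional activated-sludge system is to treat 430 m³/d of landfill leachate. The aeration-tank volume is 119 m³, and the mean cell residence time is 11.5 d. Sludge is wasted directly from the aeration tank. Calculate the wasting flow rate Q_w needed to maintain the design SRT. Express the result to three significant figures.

For wasting at MLVSS concentration, Q_w = V/θ_c = 119.0/11.5 = 10.35 m³/d.

Q_w ≈ 10.3 m³/d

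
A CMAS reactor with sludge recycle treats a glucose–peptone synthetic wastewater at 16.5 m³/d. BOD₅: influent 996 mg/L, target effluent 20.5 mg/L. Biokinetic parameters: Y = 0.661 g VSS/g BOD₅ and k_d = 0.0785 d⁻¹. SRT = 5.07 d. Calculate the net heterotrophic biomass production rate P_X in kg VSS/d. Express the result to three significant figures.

Correct the yield for decay: Y_obs = Y/(1 + k_d θ_c) = 0.661 / (1 + 0.0785 × 5.07) = 0.661 / 1.398 = 0.4728.
Substrate removed = Q·(S₀ − S) = 16.5 m³/d × (996 − 20.5) g/m³ = 1.61×10^4 g/d = 16.10 kg/d.
So the net sludge growth is P_X = 0.4728 × 16.10 = 7.610 kg VSS/d.

P_X ≈ 7.61 kg VSS/d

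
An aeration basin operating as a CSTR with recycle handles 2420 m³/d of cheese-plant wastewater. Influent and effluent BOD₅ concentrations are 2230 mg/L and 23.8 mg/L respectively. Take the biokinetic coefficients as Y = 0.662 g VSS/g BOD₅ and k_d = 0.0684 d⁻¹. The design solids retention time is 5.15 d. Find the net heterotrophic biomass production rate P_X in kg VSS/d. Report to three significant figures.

Correct the yield for decay: Y_obs = Y/(1 + k_d θ_c) = 0.662 / (1 + 0.0684 × 5.15) = 0.662 / 1.352 = 0.4896.
Substrate removed = Q·(S₀ − S) = 2420 m³/d × (2230 − 23.8) g/m³ = 5.34×10^6 g/d = 5339 kg/d.
P_X = Y_obs · Q(S₀ − S) = 0.4896 × 5339 = 2614 kg VSS/d.

P_X ≈ 2610 kg VSS/d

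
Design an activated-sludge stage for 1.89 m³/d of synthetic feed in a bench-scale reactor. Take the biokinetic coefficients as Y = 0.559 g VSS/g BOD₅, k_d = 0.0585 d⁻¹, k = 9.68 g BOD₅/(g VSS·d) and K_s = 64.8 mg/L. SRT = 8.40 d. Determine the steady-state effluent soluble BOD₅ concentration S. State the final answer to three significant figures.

S ≈ 2.20 mg/L

Effluent substrate depends only on kinetics and SRT: S = K_s(1 + k_d θ_c) / [θ_c(Yk − k_d) − 1] = 64.8 × (1 + 0.0585 × 8.40) / [8.40 × (0.559 × 9.68 − 0.0585) − 1] = 96.64 / 43.96 = 2.198 mg/L.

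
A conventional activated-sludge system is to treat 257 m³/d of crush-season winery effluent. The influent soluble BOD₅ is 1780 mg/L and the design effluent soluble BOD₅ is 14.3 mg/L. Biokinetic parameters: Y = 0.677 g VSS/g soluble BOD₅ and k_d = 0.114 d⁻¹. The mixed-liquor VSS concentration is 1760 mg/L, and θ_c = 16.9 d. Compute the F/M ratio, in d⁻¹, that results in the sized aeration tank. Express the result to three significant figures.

Steady-state biomass mass balance: V·X·(1 + k_d·θ_c) = Y·Q·(S₀ − S)·θ_c, so V = 0.677 × 257 × (1780 − 14.3) × 16.9 / [1760 × (1 + 0.114 × 16.9)] = 5.19×10^6 / 5151 = 1008 m³.
F/M = Q·S₀ / (V·X) = 257 × 1780 / (1008 × 1760) = 0.2579 g soluble BOD₅·(g VSS·d)⁻¹.

F/M ≈ 0.258 d⁻¹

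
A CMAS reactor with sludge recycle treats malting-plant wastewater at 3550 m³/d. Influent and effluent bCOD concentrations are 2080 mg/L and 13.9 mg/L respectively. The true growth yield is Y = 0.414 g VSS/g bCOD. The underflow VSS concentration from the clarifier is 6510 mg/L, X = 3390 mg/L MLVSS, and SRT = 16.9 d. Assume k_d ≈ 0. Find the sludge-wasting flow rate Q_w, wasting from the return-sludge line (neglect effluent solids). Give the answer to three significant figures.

Q_w ≈ 466 m³/d

Biomass mass balance (decay neglected): V·X = Y·Q·(S₀ − S)·θ_c, so V = 0.414 × 3550 × (2080 − 13.9) × 16.9 / 3390 = 15138 m³.
Wasting from the return line (neglecting effluent solids): Q_w = V·X / (θ_c·X_r) = 15138 × 3390 / (16.9 × 6510) = 466.4 m³/d.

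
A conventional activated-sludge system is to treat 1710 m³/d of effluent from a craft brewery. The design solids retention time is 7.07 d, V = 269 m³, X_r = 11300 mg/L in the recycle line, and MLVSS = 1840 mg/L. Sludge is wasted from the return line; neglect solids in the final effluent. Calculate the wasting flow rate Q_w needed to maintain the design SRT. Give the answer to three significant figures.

Q_w = (V·X)/(θ_c X_r) = 269.0 × 1840 / (7.07 × 11300) = 6.195 m³/d.

Q_w ≈ 6.20 m³/d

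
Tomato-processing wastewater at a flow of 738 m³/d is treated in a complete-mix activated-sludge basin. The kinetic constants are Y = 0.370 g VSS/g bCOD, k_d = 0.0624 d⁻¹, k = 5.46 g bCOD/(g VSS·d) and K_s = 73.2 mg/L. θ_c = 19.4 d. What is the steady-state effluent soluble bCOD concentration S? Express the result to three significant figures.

For a completely mixed reactor with recycle the Lawrence–McCarty relation gives S = K_s·(1 + k_d·θ_c) / [θ_c·(Y·k − k_d) − 1] = 73.2 × (1 + 0.0624 × 19.4) / [19.4 × (0.370 × 5.46 − 0.0624) − 1] = 161.8 / 36.98 = 4.376 mg/L.

S ≈ 4.38 mg/L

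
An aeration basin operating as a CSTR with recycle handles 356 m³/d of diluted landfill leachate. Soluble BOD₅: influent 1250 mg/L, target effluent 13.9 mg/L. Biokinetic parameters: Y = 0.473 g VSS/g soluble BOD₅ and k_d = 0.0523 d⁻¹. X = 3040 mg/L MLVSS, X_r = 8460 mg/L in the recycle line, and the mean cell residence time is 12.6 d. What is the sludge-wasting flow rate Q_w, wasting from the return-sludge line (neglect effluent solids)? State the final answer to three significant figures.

Q_w ≈ 14.8 m³/d

From the SRT design equation V = Y Q (S₀−S) θ_c / [X (1 + k_d θ_c)] = 0.473 × 356 × (1250 − 13.9) × 12.6 / [3040 × (1 + 0.0523 × 12.6)] = 2.62×10^6 / 5043 = 520.0 m³.
Wasting from the return line (neglecting effluent solids): Q_w = V·X / (θ_c·X_r) = 520.0 × 3040 / (12.6 × 8460) = 14.83 m³/d.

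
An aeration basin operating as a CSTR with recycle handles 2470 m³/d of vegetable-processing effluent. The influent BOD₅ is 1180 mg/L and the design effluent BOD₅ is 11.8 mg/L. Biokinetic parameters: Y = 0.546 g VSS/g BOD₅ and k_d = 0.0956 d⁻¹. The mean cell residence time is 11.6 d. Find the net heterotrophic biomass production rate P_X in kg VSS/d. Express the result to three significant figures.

Observed yield with endogenous decay: Y_obs = Y / (1 + k_d·θ_c) = 0.546 / (1 + 0.0956 × 11.6) = 0.546 / 2.109 = 0.2589 g VSS/g BOD₅.
Substrate removed = Q·(S₀ − S) = 2470 m³/d × (1180 − 11.8) g/m³ = 2.89×10^6 g/d = 2885 kg/d.
Net biomass production P_X = Y_obs × Q·(S₀ − S) = 0.2589 × 2885 = 747.0 kg VSS/d.

P_X ≈ 747 kg VSS/d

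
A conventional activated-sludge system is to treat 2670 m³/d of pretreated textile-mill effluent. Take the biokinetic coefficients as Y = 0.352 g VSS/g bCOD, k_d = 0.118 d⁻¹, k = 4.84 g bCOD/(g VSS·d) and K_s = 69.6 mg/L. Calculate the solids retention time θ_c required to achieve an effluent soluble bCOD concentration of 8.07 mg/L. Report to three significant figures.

From 1/θ_c = Y·k·S/(K_s + S) − k_d: Y·k·S/(K_s+S) = 0.352 × 4.84 × 8.07 / (69.6 + 8.07) = 0.1770 d⁻¹.
θ_c = 1/(μ − k_d) = 1/(0.1770 − 0.118) = 1/0.05901 = 16.95 d.

θ_c ≈ 16.9 d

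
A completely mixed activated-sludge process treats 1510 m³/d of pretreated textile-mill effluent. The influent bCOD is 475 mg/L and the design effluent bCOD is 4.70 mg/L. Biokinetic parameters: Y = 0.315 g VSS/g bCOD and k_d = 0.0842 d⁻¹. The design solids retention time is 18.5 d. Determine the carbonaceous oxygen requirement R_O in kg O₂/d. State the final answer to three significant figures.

The observed yield is Y_obs = Y/(1 + k_d·θ_c) = 0.315 / (1 + 0.0842 × 18.5) = 0.315 / 2.558 = 0.1232 g VSS per g bCOD removed.
Mass of bCOD removed per day: Q(S₀ − S) = 1510 × 470.3 g/m³ = 710.2 kg/d.
Biomass synthesised: P_X = Y_obs × 710.2 = 87.46 kg VSS/d.
R_O = Q·(S₀ − S) − 1.42·P_X = 710.2 − 1.42 × 87.46 = 586.0 kg O₂/d.

R_O ≈ 586 kg O₂/d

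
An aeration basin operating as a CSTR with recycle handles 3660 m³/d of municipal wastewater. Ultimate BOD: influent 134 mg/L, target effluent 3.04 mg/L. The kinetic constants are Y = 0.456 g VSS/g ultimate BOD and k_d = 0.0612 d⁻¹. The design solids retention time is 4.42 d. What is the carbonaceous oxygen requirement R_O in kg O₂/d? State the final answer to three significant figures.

R_O ≈ 235 kg O₂/d

Correct the yield for decay: Y_obs = Y/(1 + k_d θ_c) = 0.456 / (1 + 0.0612 × 4.42) = 0.456 / 1.271 = 0.3589.
Mass of ultimate BOD removed per day: Q(S₀ − S) = 3660 × 131.0 g/m³ = 479.3 kg/d.
P_X = Y_obs·Q·(S₀ − S) = 0.3589 × 479.3 = 172.0 kg VSS/d.
R_O = Q·ΔS − 1.42 P_X = 479.3 − 244.3 = 235.0 kg O₂/d.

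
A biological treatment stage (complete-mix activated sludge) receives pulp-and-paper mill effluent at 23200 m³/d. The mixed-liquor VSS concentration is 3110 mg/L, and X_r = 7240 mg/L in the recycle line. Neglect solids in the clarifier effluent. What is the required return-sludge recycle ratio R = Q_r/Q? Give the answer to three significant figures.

R ≈ 0.753

R = Q_r/Q = X/(X_r − X) = 3110 / (7240 − 3110) = 0.7530.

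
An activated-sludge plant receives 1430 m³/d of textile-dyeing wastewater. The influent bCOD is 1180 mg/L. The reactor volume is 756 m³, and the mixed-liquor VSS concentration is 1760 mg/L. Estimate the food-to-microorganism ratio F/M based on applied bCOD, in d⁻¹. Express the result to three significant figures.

Food-to-microorganism ratio F/M = Q S₀ / (V X) = 1430 × 1180 / (756.0 × 1760) = 1.268 d⁻¹.

F/M ≈ 1.27 d⁻¹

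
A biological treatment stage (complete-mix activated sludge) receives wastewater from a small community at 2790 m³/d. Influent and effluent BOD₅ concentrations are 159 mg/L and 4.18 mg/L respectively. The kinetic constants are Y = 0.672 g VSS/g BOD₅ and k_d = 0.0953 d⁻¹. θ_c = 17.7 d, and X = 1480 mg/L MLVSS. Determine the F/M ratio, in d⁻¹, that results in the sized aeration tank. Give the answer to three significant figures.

F/M ≈ 0.232 d⁻¹

Rearranging the biomass balance for a CMAS with decay, V = Y·Q·ΔS·θ_c / [X·(1+k_d θ_c)] = 0.672 × 2790 × (159 − 4.18) × 17.7 / [1480 × (1 + 0.0953 × 17.7)] = 5.14×10^6 / 3976 = 1292 m³.
F/M = applied load / biomass = Q·S₀/(V·X) = 2790 × 159 / (1292 × 1480) = 0.2320 d⁻¹.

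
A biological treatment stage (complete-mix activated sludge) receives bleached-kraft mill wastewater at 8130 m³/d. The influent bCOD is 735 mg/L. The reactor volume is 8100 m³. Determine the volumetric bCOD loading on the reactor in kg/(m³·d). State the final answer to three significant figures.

L_v ≈ 0.738 kg bCOD/(m³·d)

Applied bCOD load per unit volume = Q·S₀/V = (8130 × 735/1000)/8100 = 0.7377 kg bCOD·m⁻³·d⁻¹.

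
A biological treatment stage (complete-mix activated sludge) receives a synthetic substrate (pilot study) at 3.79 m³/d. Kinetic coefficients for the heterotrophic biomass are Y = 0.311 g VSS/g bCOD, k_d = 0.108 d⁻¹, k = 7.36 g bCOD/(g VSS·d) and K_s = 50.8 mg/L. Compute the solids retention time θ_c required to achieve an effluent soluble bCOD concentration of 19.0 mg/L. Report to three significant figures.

At the target effluent, Y k S/(K_s+S) = 0.311×7.36×19.0/69.80 = 0.6231 d⁻¹.
Then 1/θ_c = μ − k_d = 0.6231 − 0.108 = 0.5151 d⁻¹, giving θ_c = 1.941 d.

θ_c ≈ 1.94 d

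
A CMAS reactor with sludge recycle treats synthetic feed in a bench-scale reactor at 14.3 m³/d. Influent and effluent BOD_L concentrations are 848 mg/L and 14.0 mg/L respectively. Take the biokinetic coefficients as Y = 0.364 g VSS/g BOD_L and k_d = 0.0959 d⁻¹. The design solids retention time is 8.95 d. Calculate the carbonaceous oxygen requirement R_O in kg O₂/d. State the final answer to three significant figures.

Correct the yield for decay: Y_obs = Y/(1 + k_d θ_c) = 0.364 / (1 + 0.0959 × 8.95) = 0.364 / 1.858 = 0.1959.
Substrate removed = Q·(S₀ − S) = 14.3 m³/d × (848 − 14.0) g/m³ = 1.19×10^4 g/d = 11.93 kg/d.
P_X = Y_obs·Q·(S₀ − S) = 0.1959 × 11.93 = 2.336 kg VSS/d.
Carbonaceous O₂ demand = substrate oxidised − cell-mass equivalent = 11.93 − 1.42 × 2.336 = 8.609 kg O₂/d.

R_O ≈ 8.61 kg O₂/d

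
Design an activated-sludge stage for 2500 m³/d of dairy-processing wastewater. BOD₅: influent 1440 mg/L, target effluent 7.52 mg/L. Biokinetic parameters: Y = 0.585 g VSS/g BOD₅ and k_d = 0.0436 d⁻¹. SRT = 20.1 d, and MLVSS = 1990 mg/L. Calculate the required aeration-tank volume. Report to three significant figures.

From the SRT design equation V = Y Q (S₀−S) θ_c / [X (1 + k_d θ_c)] = 0.585 × 2500 × (1440 − 7.52) × 20.1 / [1990 × (1 + 0.0436 × 20.1)] = 4.21×10^7 / 3734 = 11277 m³.

V ≈ 11300 m³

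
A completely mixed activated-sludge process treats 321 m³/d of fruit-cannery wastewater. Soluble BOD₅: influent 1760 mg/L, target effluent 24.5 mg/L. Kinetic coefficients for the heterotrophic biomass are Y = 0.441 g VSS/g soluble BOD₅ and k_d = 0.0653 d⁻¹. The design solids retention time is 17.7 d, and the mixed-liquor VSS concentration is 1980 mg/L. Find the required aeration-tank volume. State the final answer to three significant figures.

Rearranging the biomass balance for a CMAS with decay, V = Y·Q·ΔS·θ_c / [X·(1+k_d θ_c)] = 0.441 × 321 × (1760 − 24.5) × 17.7 / [1980 × (1 + 0.0653 × 17.7)] = 4.35×10^6 / 4269 = 1019 m³.

V ≈ 1020 m³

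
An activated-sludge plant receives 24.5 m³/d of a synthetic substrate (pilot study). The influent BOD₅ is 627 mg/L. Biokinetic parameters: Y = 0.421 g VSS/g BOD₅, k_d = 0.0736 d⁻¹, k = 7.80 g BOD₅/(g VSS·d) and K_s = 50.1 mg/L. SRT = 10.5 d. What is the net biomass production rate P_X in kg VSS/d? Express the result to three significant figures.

P_X ≈ 3.63 kg VSS/d

Effluent substrate depends only on kinetics and SRT: S = K_s(1 + k_d θ_c) / [θ_c(Yk − k_d) − 1] = 50.1 × (1 + 0.0736 × 10.5) / [10.5 × (0.421 × 7.80 − 0.0736) − 1] = 88.82 / 32.71 = 2.716 mg/L.
Y_obs = Y / (1 + k_d θ_c) = 0.421 / (1 + 0.0736 × 10.5) = 0.421 / 1.773 = 0.2375.
Mass of BOD₅ removed per day: Q(S₀ − S) = 24.5 × 624.3 g/m³ = 15.29 kg/d.
P_X = Y_obs · Q(S₀ − S) = 0.2375 × 15.29 = 3.632 kg VSS/d.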